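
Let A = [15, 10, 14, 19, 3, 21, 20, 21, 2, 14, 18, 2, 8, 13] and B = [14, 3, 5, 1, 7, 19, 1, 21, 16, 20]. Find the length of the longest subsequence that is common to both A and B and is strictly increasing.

A longest common strictly increasing subsequence is 14, 19, 21 (length 3); it appears in order in both A and B, and no longer such subsequence exists.

3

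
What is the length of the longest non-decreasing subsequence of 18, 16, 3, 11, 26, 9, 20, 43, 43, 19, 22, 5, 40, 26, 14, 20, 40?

6

Scanning left to right, the best length ending at each element is: 18→1, 16→1, 3→1, 11→2, 26→3, 9→2, 20→3, 43→4, 43→5, 19→3, 22→4, 5→2, 40→5, 26→5, 14→3, 20→4, 40→6.
So the longest non-decreasing subsequence has length 6, e.g. 3, 11, 20, 22, 40, 40.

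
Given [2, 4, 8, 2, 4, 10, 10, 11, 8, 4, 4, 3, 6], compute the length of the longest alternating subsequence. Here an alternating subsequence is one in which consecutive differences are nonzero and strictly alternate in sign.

A longest alternating subsequence is 2, 4, 2, 10, 4, 6 (positions 1,2,4,6,10,13); its 5 consecutive differences strictly alternate in sign, and length 6 is optimal.

6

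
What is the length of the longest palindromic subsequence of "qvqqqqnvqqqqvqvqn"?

One longest palindromic subsequence is qvqqqqqqqqqvq (positions 1,2,3,4,5,6,9,10,11,12,14,15,16); it reads the same forward and backward, and the interval DP gives dp[1][17] = 13.

13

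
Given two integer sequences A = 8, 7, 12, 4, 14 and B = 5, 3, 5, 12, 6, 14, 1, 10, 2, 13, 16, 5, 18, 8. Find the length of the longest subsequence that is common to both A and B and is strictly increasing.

For each value that appears in both, track the longest common increasing run ending there.
The best achievable length is 2; one witness is 12, 14 (A-positions 3,5, B-positions 4,6).

2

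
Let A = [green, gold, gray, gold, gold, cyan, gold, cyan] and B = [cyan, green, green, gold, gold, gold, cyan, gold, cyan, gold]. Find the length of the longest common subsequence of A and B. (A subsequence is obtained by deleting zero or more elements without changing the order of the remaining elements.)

Backtracking the LCS table gives one alignment: green (A1,B3) → gold (A2,B4) → gold (A4,B5) → gold (A5,B6) → cyan (A6,B7) → gold (A7,B8) → cyan (A8,B9).
So the longest common subsequence has length 7.

7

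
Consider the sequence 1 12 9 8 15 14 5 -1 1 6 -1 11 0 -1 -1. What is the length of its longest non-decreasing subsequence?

Let dp[i] be the longest non-decreasing subsequence ending at position i. Then dp = [1, 2, 2, 2, 3, 3, 2, 1, 2, 3, 2, 4, 3, 3, 4].
The maximum is 4; one witness is 1, 5, 6, 11 at positions 1,7,10,12.

4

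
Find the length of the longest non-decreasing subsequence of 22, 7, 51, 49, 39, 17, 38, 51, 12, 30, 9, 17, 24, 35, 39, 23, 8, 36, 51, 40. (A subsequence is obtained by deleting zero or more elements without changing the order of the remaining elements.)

One longest non-decreasing subsequence is 7, 17, 17, 24, 35, 39, 51 (positions 2,6,12,13,14,15,19), of length 7; no longer one exists.

7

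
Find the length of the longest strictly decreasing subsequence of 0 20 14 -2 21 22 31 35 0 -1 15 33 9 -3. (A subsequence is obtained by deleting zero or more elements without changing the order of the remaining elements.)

Let dp[i] be the longest decreasing subsequence ending at position i. Then dp = [1, 1, 2, 3, 1, 1, 1, 1, 3, 4, 2, 2, 3, 5].
The maximum is 5; one witness is 20, 14, 0, -1, -3 at positions 2,3,9,10,14.

5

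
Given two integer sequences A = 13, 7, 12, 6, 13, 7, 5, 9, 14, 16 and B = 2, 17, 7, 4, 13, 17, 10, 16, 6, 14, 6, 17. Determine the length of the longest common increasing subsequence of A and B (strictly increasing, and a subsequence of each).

A longest common strictly increasing subsequence is 7, 13, 16 (length 3); it appears in order in both A and B, and no longer such subsequence exists.

3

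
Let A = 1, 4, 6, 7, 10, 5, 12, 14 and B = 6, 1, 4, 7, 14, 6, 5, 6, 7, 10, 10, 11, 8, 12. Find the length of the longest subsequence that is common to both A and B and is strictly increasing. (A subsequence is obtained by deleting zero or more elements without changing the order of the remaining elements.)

For each value that appears in both, track the longest common increasing run ending there.
The best achievable length is 6; one witness is 1, 4, 6, 7, 10, 12 (A-positions 1,2,3,4,5,7, B-positions 2,3,6,9,10,14).

6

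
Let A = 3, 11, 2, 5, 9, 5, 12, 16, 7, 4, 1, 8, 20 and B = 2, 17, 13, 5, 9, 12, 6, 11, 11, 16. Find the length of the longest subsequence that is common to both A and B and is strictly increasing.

A longest common strictly increasing subsequence is 2, 5, 9, 12, 16 (length 5); it appears in order in both A and B, and no longer such subsequence exists.

5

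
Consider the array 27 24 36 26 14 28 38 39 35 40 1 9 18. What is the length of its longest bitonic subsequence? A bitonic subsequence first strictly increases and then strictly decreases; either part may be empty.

Let inc[i] be the LIS ending at i and dec[i] the longest strictly decreasing subsequence starting at i. inc = [1, 1, 2, 2, 1, 3, 4, 5, 4, 6, 1, 2, 3], dec = [4, 3, 4, 3, 2, 2, 3, 3, 2, 2, 1, 1, 1].
max_i inc[i]+dec[i]−1 = 7, with one witness 24, 26, 28, 38, 39, 35, 18.

7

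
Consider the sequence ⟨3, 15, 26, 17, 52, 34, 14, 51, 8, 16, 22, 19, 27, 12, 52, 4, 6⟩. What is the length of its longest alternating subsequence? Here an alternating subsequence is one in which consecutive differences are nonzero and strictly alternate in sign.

A longest alternating subsequence is 3, 26, 17, 52, 34, 51, 8, 22, 19, 27, 12, 52, 4, 6 (positions 1,3,4,5,6,8,9,11,12,13,14,15,16,17); its 13 consecutive differences strictly alternate in sign, and length 14 is optimal.

14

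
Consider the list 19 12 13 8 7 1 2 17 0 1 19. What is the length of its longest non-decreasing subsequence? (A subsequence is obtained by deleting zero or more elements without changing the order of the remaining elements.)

Scanning left to right, the best length ending at each element is: 19→1, 12→1, 13→2, 8→1, 7→1, 1→1, 2→2, 17→3, 0→1, 1→2, 19→4.
So the longest non-decreasing subsequence has length 4, e.g. 12, 13, 17, 19.

4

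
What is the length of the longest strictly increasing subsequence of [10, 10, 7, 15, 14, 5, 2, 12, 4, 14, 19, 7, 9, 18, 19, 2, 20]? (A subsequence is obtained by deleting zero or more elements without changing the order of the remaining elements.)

Let dp[i] be the longest increasing subsequence ending at position i. Then dp = [1, 1, 1, 2, 2, 1, 1, 2, 2, 3, 4, 3, 4, 5, 6, 1, 7].
The maximum is 7; one witness is 2, 4, 7, 9, 18, 19, 20 at positions 7,9,12,13,14,15,17.

7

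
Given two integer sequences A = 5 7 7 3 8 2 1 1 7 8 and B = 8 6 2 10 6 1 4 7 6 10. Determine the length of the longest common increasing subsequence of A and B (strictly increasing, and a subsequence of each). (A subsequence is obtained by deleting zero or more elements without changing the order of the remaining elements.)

For each value that appears in both, track the longest common increasing run ending there.
The best achievable length is 2; one witness is 2, 7 (A-positions 6,9, B-positions 3,8).

2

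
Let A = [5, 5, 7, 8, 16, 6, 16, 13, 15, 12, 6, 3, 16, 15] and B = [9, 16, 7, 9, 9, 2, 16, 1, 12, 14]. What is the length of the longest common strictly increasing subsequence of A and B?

2

For each value that appears in both, track the longest common increasing run ending there.
The best achievable length is 2; one witness is 7, 16 (A-positions 3,5, B-positions 3,7).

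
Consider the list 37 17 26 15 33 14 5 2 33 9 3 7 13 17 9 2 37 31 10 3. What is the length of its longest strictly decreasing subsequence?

One longest decreasing subsequence is 37, 17, 15, 14, 5, 3, 2 (positions 1,2,4,6,7,11,16), of length 7; no longer one exists.

7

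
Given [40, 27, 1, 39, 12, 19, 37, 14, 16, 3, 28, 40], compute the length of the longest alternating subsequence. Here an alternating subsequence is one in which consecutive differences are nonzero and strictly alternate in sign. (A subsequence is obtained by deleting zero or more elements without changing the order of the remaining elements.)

A longest alternating subsequence is 40, 27, 39, 12, 19, 14, 16, 3, 28 (positions 1,2,4,5,6,8,9,10,11); its 8 consecutive differences strictly alternate in sign, and length 9 is optimal.

9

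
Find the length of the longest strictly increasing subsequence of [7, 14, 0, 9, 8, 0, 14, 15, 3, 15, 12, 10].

4

Let dp[i] be the longest increasing subsequence ending at position i. Then dp = [1, 2, 1, 2, 2, 1, 3, 4, 2, 4, 3, 3].
The maximum is 4; one witness is 7, 9, 14, 15 at positions 1,4,7,8.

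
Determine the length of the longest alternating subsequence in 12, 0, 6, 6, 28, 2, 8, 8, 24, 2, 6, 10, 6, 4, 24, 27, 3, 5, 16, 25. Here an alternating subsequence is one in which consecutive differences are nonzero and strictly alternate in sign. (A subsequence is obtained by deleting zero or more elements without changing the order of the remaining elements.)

A longest alternating subsequence is 12, 0, 6, 2, 8, 2, 10, 6, 24, 3, 5 (positions 1,2,3,6,7,10,12,13,15,17,18); its 10 consecutive differences strictly alternate in sign, and length 11 is optimal.

11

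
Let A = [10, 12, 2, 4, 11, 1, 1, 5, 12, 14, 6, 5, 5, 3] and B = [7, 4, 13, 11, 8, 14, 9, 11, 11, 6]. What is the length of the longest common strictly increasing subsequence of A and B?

A longest common strictly increasing subsequence is 4, 11, 14 (length 3); it appears in order in both A and B, and no longer such subsequence exists.

3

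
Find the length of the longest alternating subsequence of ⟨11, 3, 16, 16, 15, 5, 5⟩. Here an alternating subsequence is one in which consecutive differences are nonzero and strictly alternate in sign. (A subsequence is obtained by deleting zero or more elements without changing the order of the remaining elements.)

A longest alternating subsequence is 11, 3, 16, 15 (positions 1,2,3,5); its 3 consecutive differences strictly alternate in sign, and length 4 is optimal.

4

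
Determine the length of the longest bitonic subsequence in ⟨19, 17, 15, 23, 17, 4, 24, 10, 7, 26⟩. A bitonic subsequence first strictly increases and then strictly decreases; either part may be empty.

5

Let inc[i] be the LIS ending at i and dec[i] the longest strictly decreasing subsequence starting at i. inc = [1, 1, 1, 2, 2, 1, 3, 2, 2, 4], dec = [5, 4, 3, 4, 3, 1, 3, 2, 1, 1].
max_i inc[i]+dec[i]−1 = 5, with one witness 19, 17, 15, 10, 7.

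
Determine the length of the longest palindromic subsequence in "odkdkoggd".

One longest palindromic subsequence is dkdkd (positions 2,3,4,5,9); it reads the same forward and backward, and the interval DP gives dp[1][9] = 5.

5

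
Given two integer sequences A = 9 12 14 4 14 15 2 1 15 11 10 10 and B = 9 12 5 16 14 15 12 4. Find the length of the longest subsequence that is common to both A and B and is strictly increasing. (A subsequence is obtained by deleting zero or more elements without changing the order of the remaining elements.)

4

For each value that appears in both, track the longest common increasing run ending there.
The best achievable length is 4; one witness is 9, 12, 14, 15 (A-positions 1,2,3,6, B-positions 1,2,5,6).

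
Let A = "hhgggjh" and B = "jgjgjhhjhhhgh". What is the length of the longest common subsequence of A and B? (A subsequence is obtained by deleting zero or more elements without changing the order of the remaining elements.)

4

Backtracking the LCS table gives one alignment: h (A1,B10) → h (A2,B11) → g (A5,B12) → h (A7,B13).
So the longest common subsequence has length 4.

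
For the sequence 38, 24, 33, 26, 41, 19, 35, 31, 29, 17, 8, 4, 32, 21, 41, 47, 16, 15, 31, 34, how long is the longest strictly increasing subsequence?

Let dp[i] be the longest increasing subsequence ending at position i. Then dp = [1, 1, 2, 2, 3, 1, 3, 3, 3, 1, 1, 1, 4, 2, 5, 6, 2, 2, 4, 5].
The maximum is 6; one witness is 24, 26, 31, 32, 41, 47 at positions 2,4,8,13,15,16.

6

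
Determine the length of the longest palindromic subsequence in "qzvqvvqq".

6

One longest palindromic subsequence is qqvvqq (positions 1,4,5,6,7,8); it reads the same forward and backward, and the interval DP gives dp[1][8] = 6.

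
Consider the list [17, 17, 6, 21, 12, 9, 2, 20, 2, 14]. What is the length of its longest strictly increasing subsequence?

3

Let dp[i] be the longest increasing subsequence ending at position i. Then dp = [1, 1, 1, 2, 2, 2, 1, 3, 1, 3].
The maximum is 3; one witness is 6, 12, 20 at positions 3,5,8.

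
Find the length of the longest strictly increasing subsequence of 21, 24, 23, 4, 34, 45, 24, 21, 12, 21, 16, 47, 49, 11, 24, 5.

6

Let dp[i] be the longest increasing subsequence ending at position i. Then dp = [1, 2, 2, 1, 3, 4, 3, 2, 2, 3, 3, 5, 6, 2, 4, 2].
The maximum is 6; one witness is 21, 24, 34, 45, 47, 49 at positions 1,2,5,6,12,13.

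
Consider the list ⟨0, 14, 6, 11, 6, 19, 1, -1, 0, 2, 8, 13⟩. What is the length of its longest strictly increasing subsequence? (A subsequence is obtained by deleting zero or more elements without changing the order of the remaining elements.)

One longest increasing subsequence is 0, 1, 2, 8, 13 (positions 1,7,10,11,12), of length 5; no longer one exists.

5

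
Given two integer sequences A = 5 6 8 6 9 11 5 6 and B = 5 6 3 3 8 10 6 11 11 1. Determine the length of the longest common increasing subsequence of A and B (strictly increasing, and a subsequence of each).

4

For each value that appears in both, track the longest common increasing run ending there.
The best achievable length is 4; one witness is 5, 6, 8, 11 (A-positions 1,2,3,6, B-positions 1,2,5,8).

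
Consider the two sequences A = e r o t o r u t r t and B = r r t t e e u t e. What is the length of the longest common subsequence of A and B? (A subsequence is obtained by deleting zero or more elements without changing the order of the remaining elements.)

4

Backtracking the LCS table gives one alignment: r (A2,B2) → t (A4,B4) → u (A7,B7) → t (A8,B8).
So the longest common subsequence has length 4.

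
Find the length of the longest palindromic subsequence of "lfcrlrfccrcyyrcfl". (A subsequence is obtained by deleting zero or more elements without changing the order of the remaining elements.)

One longest palindromic subsequence is lfcrrccrrcfl (positions 1,2,3,4,6,8,9,10,14,15,16,17); it reads the same forward and backward, and the interval DP gives dp[1][17] = 12.

12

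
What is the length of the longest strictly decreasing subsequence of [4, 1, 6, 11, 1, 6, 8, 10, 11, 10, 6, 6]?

3

Let dp[i] be the longest decreasing subsequence ending at position i. Then dp = [1, 2, 1, 1, 2, 2, 2, 2, 1, 2, 3, 3].
The maximum is 3; one witness is 11, 8, 6 at positions 4,7,11.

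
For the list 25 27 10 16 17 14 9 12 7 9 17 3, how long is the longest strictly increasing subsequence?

Scanning left to right, the best length ending at each element is: 25→1, 27→2, 10→1, 16→2, 17→3, 14→2, 9→1, 12→2, 7→1, 9→2, 17→3, 3→1.
So the longest increasing subsequence has length 3, e.g. 10, 16, 17.

3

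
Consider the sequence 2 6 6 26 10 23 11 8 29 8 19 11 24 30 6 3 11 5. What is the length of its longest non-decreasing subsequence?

8

One longest non-decreasing subsequence is 2, 6, 6, 10, 11, 19, 24, 30 (positions 1,2,3,5,7,11,13,14), of length 8; no longer one exists.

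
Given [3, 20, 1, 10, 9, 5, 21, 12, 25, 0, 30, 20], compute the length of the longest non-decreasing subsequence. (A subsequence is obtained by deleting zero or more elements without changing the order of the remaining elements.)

5

Scanning left to right, the best length ending at each element is: 3→1, 20→2, 1→1, 10→2, 9→2, 5→2, 21→3, 12→3, 25→4, 0→1, 30→5, 20→4.
So the longest non-decreasing subsequence has length 5, e.g. 3, 20, 21, 25, 30.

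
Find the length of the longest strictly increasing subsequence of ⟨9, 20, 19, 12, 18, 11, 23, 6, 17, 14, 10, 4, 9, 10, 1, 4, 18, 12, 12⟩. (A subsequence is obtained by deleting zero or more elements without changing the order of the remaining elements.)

Scanning left to right, the best length ending at each element is: 9→1, 20→2, 19→2, 12→2, 18→3, 11→2, 23→4, 6→1, 17→3, 14→3, 10→2, 4→1, 9→2, 10→3, 1→1, 4→2, 18→4, 12→4, 12→4.
So the longest increasing subsequence has length 4, e.g. 9, 12, 18, 23.

4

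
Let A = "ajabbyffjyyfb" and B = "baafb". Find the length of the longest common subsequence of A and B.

4

Backtracking the LCS table gives one alignment: a (A1,B2) → a (A3,B3) → f (A12,B4) → b (A13,B5).
So the longest common subsequence has length 4.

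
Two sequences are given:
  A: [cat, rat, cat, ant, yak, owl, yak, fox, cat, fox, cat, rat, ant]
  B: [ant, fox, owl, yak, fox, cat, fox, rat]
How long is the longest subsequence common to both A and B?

7

A longest common subsequence is ant, owl, yak, fox, cat, fox, rat (length 7); the LCS DP confirms no longer common subsequence exists.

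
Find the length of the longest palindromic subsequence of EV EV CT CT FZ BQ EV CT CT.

5

One longest palindromic subsequence is CT CT EV CT CT (positions 3,4,7,8,9); it reads the same forward and backward, and the interval DP gives dp[1][9] = 5.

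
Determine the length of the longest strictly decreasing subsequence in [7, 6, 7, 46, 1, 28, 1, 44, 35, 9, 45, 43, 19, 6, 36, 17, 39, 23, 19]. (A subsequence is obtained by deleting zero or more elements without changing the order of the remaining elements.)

6

Scanning left to right, the best length ending at each element is: 7→1, 6→2, 7→1, 46→1, 1→3, 28→2, 1→3, 44→2, 35→3, 9→4, 45→2, 43→3, 19→4, 6→5, 36→4, 17→5, 39→4, 23→5, 19→6.
So the longest decreasing subsequence has length 6, e.g. 46, 44, 43, 36, 23, 19.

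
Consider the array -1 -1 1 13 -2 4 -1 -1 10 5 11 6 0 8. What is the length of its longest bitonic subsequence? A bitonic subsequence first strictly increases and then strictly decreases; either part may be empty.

7

Let inc[i] be the LIS ending at i and dec[i] the longest strictly decreasing subsequence starting at i. inc = [1, 1, 2, 3, 1, 3, 2, 2, 4, 4, 5, 5, 3, 6], dec = [2, 2, 2, 4, 1, 2, 1, 1, 3, 2, 3, 2, 1, 1].
max_i inc[i]+dec[i]−1 = 7, with one witness -1, 1, 4, 10, 11, 6, 0.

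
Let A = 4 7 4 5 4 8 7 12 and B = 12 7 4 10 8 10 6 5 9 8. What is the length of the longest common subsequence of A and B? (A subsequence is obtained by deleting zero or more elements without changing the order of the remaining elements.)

4

A longest common subsequence is 7, 4, 5, 8 (length 4); the LCS DP confirms no longer common subsequence exists.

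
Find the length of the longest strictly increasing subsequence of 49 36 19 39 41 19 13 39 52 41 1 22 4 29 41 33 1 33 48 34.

Let dp[i] be the longest increasing subsequence ending at position i. Then dp = [1, 1, 1, 2, 3, 1, 1, 2, 4, 3, 1, 2, 2, 3, 4, 4, 1, 4, 5, 5].
The maximum is 5; one witness is 19, 22, 29, 41, 48 at positions 3,12,14,15,19.

5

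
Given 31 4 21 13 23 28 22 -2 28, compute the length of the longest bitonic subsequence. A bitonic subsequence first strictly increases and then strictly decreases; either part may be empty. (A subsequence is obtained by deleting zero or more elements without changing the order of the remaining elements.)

6

Let inc[i] be the LIS ending at i and dec[i] the longest strictly decreasing subsequence starting at i. inc = [1, 1, 2, 2, 3, 4, 3, 1, 4], dec = [4, 2, 3, 2, 3, 3, 2, 1, 1].
max_i inc[i]+dec[i]−1 = 6, with one witness 4, 21, 23, 28, 22, -2.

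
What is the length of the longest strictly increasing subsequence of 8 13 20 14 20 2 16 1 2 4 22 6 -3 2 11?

5

Let dp[i] be the longest increasing subsequence ending at position i. Then dp = [1, 2, 3, 3, 4, 1, 4, 1, 2, 3, 5, 4, 1, 2, 5].
The maximum is 5; one witness is 8, 13, 14, 20, 22 at positions 1,2,4,5,11.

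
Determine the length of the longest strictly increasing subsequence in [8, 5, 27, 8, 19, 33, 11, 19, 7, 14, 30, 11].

Let dp[i] be the longest increasing subsequence ending at position i. Then dp = [1, 1, 2, 2, 3, 4, 3, 4, 2, 4, 5, 3].
The maximum is 5; one witness is 5, 8, 11, 19, 30 at positions 2,4,7,8,11.

5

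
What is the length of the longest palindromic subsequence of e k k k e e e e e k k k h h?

Using dp[i][j] = 2 + dp[i+1][j−1] if the ends match, else max(dp[i+1][j], dp[i][j−1]):
dp[1][14] = 11. A witness is kkkeeeeekkk at positions 2,3,4,5,6,7,8,9,10,11,12.

11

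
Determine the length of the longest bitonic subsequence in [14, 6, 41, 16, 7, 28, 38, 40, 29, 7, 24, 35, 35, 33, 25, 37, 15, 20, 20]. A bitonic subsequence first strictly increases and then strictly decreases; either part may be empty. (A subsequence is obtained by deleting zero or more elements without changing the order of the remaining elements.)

Let inc[i] be the LIS ending at i and dec[i] the longest strictly decreasing subsequence starting at i. inc = [1, 1, 2, 2, 2, 3, 4, 5, 4, 2, 3, 5, 5, 5, 4, 6, 3, 4, 4], dec = [2, 1, 6, 2, 1, 3, 5, 5, 3, 1, 2, 4, 4, 3, 2, 2, 1, 1, 1].
max_i inc[i]+dec[i]−1 = 9, with one witness 14, 16, 28, 38, 40, 35, 33, 25, 20.

9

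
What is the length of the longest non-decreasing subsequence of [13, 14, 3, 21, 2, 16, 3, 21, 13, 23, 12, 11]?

Let dp[i] be the longest non-decreasing subsequence ending at position i. Then dp = [1, 2, 1, 3, 1, 3, 2, 4, 3, 5, 3, 3].
The maximum is 5; one witness is 13, 14, 21, 21, 23 at positions 1,2,4,8,10.

5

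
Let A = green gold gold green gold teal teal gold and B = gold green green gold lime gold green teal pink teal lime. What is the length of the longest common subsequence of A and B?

6

Backtracking the LCS table gives one alignment: green (A1,B3) → gold (A2,B4) → gold (A3,B6) → green (A4,B7) → teal (A6,B8) → teal (A7,B10).
So the longest common subsequence has length 6.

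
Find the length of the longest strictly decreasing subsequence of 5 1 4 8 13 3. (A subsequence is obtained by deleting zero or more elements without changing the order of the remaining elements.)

Let dp[i] be the longest decreasing subsequence ending at position i. Then dp = [1, 2, 2, 1, 1, 3].
The maximum is 3; one witness is 5, 4, 3 at positions 1,3,6.

3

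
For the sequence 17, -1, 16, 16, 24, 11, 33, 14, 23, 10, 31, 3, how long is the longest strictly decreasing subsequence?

5

Scanning left to right, the best length ending at each element is: 17→1, -1→2, 16→2, 16→2, 24→1, 11→3, 33→1, 14→3, 23→2, 10→4, 31→2, 3→5.
So the longest decreasing subsequence has length 5, e.g. 17, 16, 11, 10, 3.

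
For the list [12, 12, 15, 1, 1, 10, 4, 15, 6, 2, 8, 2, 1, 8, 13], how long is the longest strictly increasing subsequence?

One longest increasing subsequence is 1, 4, 6, 8, 13 (positions 4,7,9,11,15), of length 5; no longer one exists.

5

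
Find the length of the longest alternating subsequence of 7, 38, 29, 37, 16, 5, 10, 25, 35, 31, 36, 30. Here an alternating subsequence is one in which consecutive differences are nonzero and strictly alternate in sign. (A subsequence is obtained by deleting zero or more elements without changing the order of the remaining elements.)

9

A longest alternating subsequence is 7, 38, 29, 37, 16, 35, 31, 36, 30 (positions 1,2,3,4,5,9,10,11,12); its 8 consecutive differences strictly alternate in sign, and length 9 is optimal.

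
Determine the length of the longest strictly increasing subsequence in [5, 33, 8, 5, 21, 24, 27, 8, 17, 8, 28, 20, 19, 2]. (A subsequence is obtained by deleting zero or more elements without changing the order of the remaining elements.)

6

Scanning left to right, the best length ending at each element is: 5→1, 33→2, 8→2, 5→1, 21→3, 24→4, 27→5, 8→2, 17→3, 8→2, 28→6, 20→4, 19→4, 2→1.
So the longest increasing subsequence has length 6, e.g. 5, 8, 21, 24, 27, 28.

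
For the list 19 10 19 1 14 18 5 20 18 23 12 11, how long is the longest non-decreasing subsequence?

Scanning left to right, the best length ending at each element is: 19→1, 10→1, 19→2, 1→1, 14→2, 18→3, 5→2, 20→4, 18→4, 23→5, 12→3, 11→3.
So the longest non-decreasing subsequence has length 5, e.g. 10, 14, 18, 20, 23.

5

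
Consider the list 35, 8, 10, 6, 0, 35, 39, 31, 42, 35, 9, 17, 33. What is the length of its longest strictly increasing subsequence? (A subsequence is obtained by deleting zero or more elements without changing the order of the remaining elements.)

Scanning left to right, the best length ending at each element is: 35→1, 8→1, 10→2, 6→1, 0→1, 35→3, 39→4, 31→3, 42→5, 35→4, 9→2, 17→3, 33→4.
So the longest increasing subsequence has length 5, e.g. 8, 10, 35, 39, 42.

5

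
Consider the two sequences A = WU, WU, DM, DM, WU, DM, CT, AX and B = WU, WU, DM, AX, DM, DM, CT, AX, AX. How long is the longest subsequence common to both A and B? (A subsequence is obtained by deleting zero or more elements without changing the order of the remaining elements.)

Backtracking the LCS table gives one alignment: WU (A1,B1) → WU (A2,B2) → DM (A3,B3) → DM (A4,B5) → DM (A6,B6) → CT (A7,B7) → AX (A8,B9).
So the longest common subsequence has length 7.

7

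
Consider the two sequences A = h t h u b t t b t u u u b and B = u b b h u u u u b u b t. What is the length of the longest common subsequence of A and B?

A longest common subsequence is ubbuuub (length 7); the LCS DP confirms no longer common subsequence exists.

7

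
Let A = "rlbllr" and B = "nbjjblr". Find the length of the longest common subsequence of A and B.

3

A longest common subsequence is blr (length 3); the LCS DP confirms no longer common subsequence exists.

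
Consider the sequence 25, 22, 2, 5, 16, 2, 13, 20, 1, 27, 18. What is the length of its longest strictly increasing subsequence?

5

One longest increasing subsequence is 2, 5, 16, 20, 27 (positions 3,4,5,8,10), of length 5; no longer one exists.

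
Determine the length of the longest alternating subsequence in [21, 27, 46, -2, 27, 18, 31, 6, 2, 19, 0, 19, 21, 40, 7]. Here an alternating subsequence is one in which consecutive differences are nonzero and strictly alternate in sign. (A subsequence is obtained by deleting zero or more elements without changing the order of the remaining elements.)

11

A longest alternating subsequence is 21, 27, -2, 27, 18, 31, 6, 19, 0, 19, 7 (positions 1,2,4,5,6,7,8,10,11,12,15); its 10 consecutive differences strictly alternate in sign, and length 11 is optimal.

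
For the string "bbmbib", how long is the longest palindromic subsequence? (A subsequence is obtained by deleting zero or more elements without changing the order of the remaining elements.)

Using dp[i][j] = 2 + dp[i+1][j−1] if the ends match, else max(dp[i+1][j], dp[i][j−1]):
dp[1][6] = 5. A witness is bbmbb at positions 1,2,3,4,6.

5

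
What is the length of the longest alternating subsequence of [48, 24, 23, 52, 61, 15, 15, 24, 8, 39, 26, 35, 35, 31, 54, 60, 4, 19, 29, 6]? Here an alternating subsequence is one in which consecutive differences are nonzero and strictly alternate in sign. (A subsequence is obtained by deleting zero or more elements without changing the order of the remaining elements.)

14

Track the best alternating length ending on an up-step vs a down-step at each position: up/down = 1/1, 1/2, 1/2, 3/1, 3/1, 1/4, 1/4, 5/4, 1/6, 7/4, 7/8, 9/8, 9/8, 9/10, 11/4, 11/4, 1/12, 13/12, 13/12, 13/14.
The maximum over both is 14; one such subsequence is 48, 24, 52, 15, 24, 8, 39, 26, 35, 31, 54, 4, 19, 6.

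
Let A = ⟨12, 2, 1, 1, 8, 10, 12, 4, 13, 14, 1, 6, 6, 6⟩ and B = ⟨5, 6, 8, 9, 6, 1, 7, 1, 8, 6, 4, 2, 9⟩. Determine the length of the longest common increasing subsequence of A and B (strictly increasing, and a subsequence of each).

2

A longest common strictly increasing subsequence is 1, 8 (length 2); it appears in order in both A and B, and no longer such subsequence exists.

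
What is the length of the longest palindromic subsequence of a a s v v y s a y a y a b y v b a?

Using dp[i][j] = 2 + dp[i+1][j−1] if the ends match, else max(dp[i+1][j], dp[i][j−1]):
dp[1][17] = 11. A witness is avyayayayva at positions 1,5,6,8,9,10,11,12,14,15,17.

11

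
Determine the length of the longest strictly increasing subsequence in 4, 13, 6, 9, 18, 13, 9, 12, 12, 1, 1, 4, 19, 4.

Let dp[i] be the longest increasing subsequence ending at position i. Then dp = [1, 2, 2, 3, 4, 4, 3, 4, 4, 1, 1, 2, 5, 2].
The maximum is 5; one witness is 4, 6, 9, 18, 19 at positions 1,3,4,5,13.

5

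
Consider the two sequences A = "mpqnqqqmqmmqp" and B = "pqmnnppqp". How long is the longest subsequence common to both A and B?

A longest common subsequence is pqnqp (length 5); the LCS DP confirms no longer common subsequence exists.

5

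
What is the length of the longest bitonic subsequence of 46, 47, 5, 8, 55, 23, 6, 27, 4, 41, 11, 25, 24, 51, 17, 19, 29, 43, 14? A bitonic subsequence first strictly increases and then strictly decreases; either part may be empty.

One longest bitonic subsequence is 5, 8, 23, 27, 41, 25, 24, 19, 14 (positions 3,4,6,8,10,12,13,16,19): it rises to 41 then falls. Length 9 is optimal.

9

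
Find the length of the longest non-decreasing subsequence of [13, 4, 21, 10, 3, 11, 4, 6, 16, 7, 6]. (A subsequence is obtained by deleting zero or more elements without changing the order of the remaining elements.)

4

Let dp[i] be the longest non-decreasing subsequence ending at position i. Then dp = [1, 1, 2, 2, 1, 3, 2, 3, 4, 4, 4].
The maximum is 4; one witness is 4, 10, 11, 16 at positions 2,4,6,9.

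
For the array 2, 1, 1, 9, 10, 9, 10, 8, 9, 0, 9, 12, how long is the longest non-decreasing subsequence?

7

Scanning left to right, the best length ending at each element is: 2→1, 1→1, 1→2, 9→3, 10→4, 9→4, 10→5, 8→3, 9→5, 0→1, 9→6, 12→7.
So the longest non-decreasing subsequence has length 7, e.g. 1, 1, 9, 9, 9, 9, 12.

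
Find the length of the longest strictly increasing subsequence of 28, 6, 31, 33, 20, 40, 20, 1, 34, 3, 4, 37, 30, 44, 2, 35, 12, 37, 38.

Let dp[i] be the longest increasing subsequence ending at position i. Then dp = [1, 1, 2, 3, 2, 4, 2, 1, 4, 2, 3, 5, 4, 6, 2, 5, 4, 6, 7].
The maximum is 7; one witness is 28, 31, 33, 34, 35, 37, 38 at positions 1,3,4,9,16,18,19.

7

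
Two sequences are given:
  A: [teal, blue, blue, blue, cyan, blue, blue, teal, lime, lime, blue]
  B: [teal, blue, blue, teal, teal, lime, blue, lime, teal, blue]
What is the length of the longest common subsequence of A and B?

Backtracking the LCS table gives one alignment: teal (A1,B1) → blue (A2,B2) → blue (A3,B3) → teal (A8,B5) → lime (A9,B6) → lime (A10,B8) → blue (A11,B10).
So the longest common subsequence has length 7.

7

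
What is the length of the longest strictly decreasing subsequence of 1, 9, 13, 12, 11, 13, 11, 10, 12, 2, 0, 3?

One longest decreasing subsequence is 13, 12, 11, 10, 2, 0 (positions 3,4,5,8,10,11), of length 6; no longer one exists.

6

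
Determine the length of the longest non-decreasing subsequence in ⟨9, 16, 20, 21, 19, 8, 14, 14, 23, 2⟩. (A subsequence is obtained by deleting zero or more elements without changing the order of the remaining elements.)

One longest non-decreasing subsequence is 9, 16, 20, 21, 23 (positions 1,2,3,4,9), of length 5; no longer one exists.

5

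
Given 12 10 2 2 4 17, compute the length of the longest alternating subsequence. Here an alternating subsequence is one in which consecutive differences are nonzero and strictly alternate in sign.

Track the best alternating length ending on an up-step vs a down-step at each position: up/down = 1/1, 1/2, 1/2, 1/2, 3/2, 3/1.
The maximum over both is 3; one such subsequence is 12, 2, 4.

3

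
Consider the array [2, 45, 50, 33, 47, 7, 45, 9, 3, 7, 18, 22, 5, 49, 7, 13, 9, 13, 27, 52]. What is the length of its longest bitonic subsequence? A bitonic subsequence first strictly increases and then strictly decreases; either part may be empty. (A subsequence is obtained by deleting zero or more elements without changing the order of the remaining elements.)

8

One longest bitonic subsequence is 2, 45, 50, 47, 45, 22, 13, 9 (positions 1,2,3,5,7,12,16,17): it rises to 50 then falls. Length 8 is optimal.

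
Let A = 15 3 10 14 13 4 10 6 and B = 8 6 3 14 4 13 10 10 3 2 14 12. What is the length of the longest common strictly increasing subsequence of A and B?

For each value that appears in both, track the longest common increasing run ending there.
The best achievable length is 3; one witness is 3, 4, 10 (A-positions 2,6,7, B-positions 3,5,7).

3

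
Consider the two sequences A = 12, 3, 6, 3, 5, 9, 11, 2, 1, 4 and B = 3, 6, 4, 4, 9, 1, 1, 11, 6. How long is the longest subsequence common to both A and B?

Backtracking the LCS table gives one alignment: 3 (A2,B1) → 6 (A3,B2) → 9 (A6,B5) → 11 (A7,B8).
So the longest common subsequence has length 4.

4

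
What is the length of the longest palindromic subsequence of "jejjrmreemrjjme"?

One longest palindromic subsequence is ejjrmeemrjje (positions 2,3,4,5,6,8,9,10,11,12,13,15); it reads the same forward and backward, and the interval DP gives dp[1][15] = 12.

12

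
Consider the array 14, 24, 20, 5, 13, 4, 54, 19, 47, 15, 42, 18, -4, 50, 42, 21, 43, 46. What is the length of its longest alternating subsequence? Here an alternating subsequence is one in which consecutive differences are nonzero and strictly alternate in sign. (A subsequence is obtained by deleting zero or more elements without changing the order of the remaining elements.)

Track the best alternating length ending on an up-step vs a down-step at each position: up/down = 1/1, 2/1, 2/3, 1/3, 4/3, 1/5, 6/1, 6/7, 8/7, 6/9, 10/9, 10/11, 1/11, 12/7, 12/13, 12/13, 14/13, 14/13.
The maximum over both is 14; one such subsequence is 14, 24, 5, 13, 4, 54, 19, 47, 15, 42, 18, 50, 42, 43.

14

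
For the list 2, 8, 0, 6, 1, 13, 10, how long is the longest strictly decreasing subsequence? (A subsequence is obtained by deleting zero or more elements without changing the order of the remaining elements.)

Let dp[i] be the longest decreasing subsequence ending at position i. Then dp = [1, 1, 2, 2, 3, 1, 2].
The maximum is 3; one witness is 8, 6, 1 at positions 2,4,5.

3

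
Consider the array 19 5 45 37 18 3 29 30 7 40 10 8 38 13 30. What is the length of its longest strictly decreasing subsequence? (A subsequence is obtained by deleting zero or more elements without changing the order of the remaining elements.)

One longest decreasing subsequence is 45, 37, 18, 10, 8 (positions 3,4,5,11,12), of length 5; no longer one exists.

5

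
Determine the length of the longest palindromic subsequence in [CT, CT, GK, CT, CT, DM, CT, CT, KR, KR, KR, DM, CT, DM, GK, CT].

Using dp[i][j] = 2 + dp[i+1][j−1] if the ends match, else max(dp[i+1][j], dp[i][j−1]):
dp[1][16] = 11. A witness is CT GK DM CT KR KR KR CT DM GK CT at positions 1,3,6,7,9,10,11,13,14,15,16.

11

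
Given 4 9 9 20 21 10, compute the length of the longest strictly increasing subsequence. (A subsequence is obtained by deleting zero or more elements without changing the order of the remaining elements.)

One longest increasing subsequence is 4, 9, 20, 21 (positions 1,2,4,5), of length 4; no longer one exists.

4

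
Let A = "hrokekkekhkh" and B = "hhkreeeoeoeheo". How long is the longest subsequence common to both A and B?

Backtracking the LCS table gives one alignment: h (A1,B2) → r (A2,B4) → o (A3,B8) → e (A5,B9) → e (A8,B11) → h (A10,B12).
So the longest common subsequence has length 6.

6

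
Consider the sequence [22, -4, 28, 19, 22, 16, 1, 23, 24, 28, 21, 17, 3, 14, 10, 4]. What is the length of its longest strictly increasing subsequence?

6

Scanning left to right, the best length ending at each element is: 22→1, -4→1, 28→2, 19→2, 22→3, 16→2, 1→2, 23→4, 24→5, 28→6, 21→3, 17→3, 3→3, 14→4, 10→4, 4→4.
So the longest increasing subsequence has length 6, e.g. -4, 19, 22, 23, 24, 28.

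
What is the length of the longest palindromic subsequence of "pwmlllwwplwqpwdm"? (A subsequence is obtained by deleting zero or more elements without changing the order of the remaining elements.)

8

One longest palindromic subsequence is pwlwwlwp (positions 1,2,4,7,8,10,11,13); it reads the same forward and backward, and the interval DP gives dp[1][16] = 8.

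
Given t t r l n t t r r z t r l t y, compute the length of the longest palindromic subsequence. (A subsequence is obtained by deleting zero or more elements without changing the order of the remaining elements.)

8

Using dp[i][j] = 2 + dp[i+1][j−1] if the ends match, else max(dp[i+1][j], dp[i][j−1]):
dp[1][15] = 8. A witness is tltrrtlt at positions 2,4,7,8,9,11,13,14.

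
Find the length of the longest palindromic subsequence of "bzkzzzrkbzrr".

One longest palindromic subsequence is zkzzzkz (positions 2,3,4,5,6,8,10); it reads the same forward and backward, and the interval DP gives dp[1][12] = 7.

7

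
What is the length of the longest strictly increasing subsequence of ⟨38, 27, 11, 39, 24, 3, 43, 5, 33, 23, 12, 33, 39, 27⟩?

5

Let dp[i] be the longest increasing subsequence ending at position i. Then dp = [1, 1, 1, 2, 2, 1, 3, 2, 3, 3, 3, 4, 5, 4].
The maximum is 5; one witness is 3, 5, 23, 33, 39 at positions 6,8,10,12,13.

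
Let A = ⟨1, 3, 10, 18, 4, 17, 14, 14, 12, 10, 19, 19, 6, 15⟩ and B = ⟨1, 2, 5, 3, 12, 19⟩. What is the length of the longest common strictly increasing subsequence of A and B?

For each value that appears in both, track the longest common increasing run ending there.
The best achievable length is 4; one witness is 1, 3, 12, 19 (A-positions 1,2,9,11, B-positions 1,4,5,6).

4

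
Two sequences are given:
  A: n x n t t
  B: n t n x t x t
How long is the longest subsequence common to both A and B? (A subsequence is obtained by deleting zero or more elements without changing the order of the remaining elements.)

Backtracking the LCS table gives one alignment: n (A1,B3) → x (A2,B4) → t (A4,B5) → t (A5,B7).
So the longest common subsequence has length 4.

4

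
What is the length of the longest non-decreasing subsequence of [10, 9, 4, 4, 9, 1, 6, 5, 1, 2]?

Let dp[i] be the longest non-decreasing subsequence ending at position i. Then dp = [1, 1, 1, 2, 3, 1, 3, 3, 2, 3].
The maximum is 3; one witness is 4, 4, 9 at positions 3,4,5.

3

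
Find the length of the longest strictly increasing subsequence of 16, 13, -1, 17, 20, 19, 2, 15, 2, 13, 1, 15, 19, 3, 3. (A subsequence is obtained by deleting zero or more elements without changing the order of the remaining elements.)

Let dp[i] be the longest increasing subsequence ending at position i. Then dp = [1, 1, 1, 2, 3, 3, 2, 3, 2, 3, 2, 4, 5, 3, 3].
The maximum is 5; one witness is -1, 2, 13, 15, 19 at positions 3,7,10,12,13.

5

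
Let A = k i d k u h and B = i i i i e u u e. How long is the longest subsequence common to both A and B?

2

Backtracking the LCS table gives one alignment: i (A2,B4) → u (A5,B7).
So the longest common subsequence has length 2.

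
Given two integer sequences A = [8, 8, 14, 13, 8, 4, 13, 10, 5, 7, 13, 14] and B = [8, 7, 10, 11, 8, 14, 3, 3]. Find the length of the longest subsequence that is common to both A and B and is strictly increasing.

3

For each value that appears in both, track the longest common increasing run ending there.
The best achievable length is 3; one witness is 8, 10, 14 (A-positions 1,8,12, B-positions 1,3,6).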